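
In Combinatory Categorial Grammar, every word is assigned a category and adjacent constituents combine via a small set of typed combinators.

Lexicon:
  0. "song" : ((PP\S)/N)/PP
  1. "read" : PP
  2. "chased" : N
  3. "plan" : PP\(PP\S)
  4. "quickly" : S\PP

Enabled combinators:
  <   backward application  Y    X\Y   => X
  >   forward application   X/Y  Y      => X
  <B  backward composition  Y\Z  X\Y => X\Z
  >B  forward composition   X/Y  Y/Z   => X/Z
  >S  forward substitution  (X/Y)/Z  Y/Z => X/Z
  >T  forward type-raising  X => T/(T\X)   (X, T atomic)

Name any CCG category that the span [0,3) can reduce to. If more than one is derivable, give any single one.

PP\S

[0,5] S   <
  [0,4] PP   <
    [0,3] PP\S   >
      [0,2] (PP\S)/N   >
        [0,1] "song" : ((PP\S)/N)/PP
        [1,2] "read" : PP
      [2,3] "chased" : N
    [3,4] "plan" : PP\(PP\S)
  [4,5] "quickly" : S\PP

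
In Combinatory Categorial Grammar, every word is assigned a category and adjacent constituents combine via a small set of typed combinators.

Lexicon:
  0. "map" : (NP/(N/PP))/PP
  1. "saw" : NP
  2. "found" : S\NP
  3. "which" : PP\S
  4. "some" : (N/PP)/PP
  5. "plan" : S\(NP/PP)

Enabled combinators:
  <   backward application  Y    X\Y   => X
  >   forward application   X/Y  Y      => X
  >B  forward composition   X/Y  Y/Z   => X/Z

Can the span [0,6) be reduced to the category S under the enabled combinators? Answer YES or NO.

[0,6] S   <
  [0,5] NP/PP   >B
    [0,4] NP/(N/PP)   >
      [0,1] "map" : (NP/(N/PP))/PP
      [1,4] PP   <
        [1,3] S   <
          [1,2] "saw" : NP
          [2,3] "found" : S\NP
        [3,4] "which" : PP\S
    [4,5] "some" : (N/PP)/PP
  [5,6] "plan" : S\(NP/PP)

YES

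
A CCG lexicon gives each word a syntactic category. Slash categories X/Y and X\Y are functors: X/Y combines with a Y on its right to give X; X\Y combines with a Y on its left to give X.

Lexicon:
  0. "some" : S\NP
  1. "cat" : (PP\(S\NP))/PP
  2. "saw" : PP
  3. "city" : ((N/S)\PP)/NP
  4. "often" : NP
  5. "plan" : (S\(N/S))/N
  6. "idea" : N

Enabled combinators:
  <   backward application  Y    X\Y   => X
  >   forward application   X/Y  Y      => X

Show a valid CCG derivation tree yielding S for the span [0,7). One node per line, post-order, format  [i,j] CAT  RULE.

[0,7] S   <
  [0,5] N/S   <
    [0,3] PP   <
      [0,1] "some" : S\NP
      [1,3] PP\(S\NP)   >
        [1,2] "cat" : (PP\(S\NP))/PP
        [2,3] "saw" : PP
    [3,5] (N/S)\PP   >
      [3,4] "city" : ((N/S)\PP)/NP
      [4,5] "often" : NP
  [5,7] S\(N/S)   >
    [5,6] "plan" : (S\(N/S))/N
    [6,7] "idea" : N

[0,1] S\NP  lex  "some"
[1,2] (PP\(S\NP))/PP  lex  "cat"
[2,3] PP  lex  "saw"
[1,3] PP\(S\NP)  >  k=2
[0,3] PP  <  k=1
[3,4] ((N/S)\PP)/NP  lex  "city"
[4,5] NP  lex  "often"
[3,5] (N/S)\PP  >  k=4
[0,5] N/S  <  k=3
[5,6] (S\(N/S))/N  lex  "plan"
[6,7] N  lex  "idea"
[5,7] S\(N/S)  >  k=6
[0,7] S  <  k=5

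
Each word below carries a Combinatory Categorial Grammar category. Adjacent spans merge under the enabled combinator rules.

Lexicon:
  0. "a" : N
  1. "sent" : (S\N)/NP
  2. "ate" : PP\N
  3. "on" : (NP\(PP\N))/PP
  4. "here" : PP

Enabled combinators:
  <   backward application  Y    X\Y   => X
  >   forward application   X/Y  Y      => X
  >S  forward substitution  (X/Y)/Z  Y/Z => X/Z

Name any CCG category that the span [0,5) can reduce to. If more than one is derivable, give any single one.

S

[0,5] S   <
  [0,1] "a" : N
  [1,5] S\N   >
    [1,2] "sent" : (S\N)/NP
    [2,5] NP   <
      [2,3] "ate" : PP\N
      [3,5] NP\(PP\N)   >
        [3,4] "on" : (NP\(PP\N))/PP
        [4,5] "here" : PP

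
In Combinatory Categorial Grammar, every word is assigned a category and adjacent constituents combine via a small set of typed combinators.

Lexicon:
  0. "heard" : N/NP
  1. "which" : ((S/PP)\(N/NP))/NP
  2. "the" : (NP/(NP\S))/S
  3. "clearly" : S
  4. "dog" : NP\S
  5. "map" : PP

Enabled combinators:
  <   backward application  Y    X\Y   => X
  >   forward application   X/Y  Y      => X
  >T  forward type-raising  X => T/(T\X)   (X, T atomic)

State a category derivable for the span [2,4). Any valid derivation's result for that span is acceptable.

[0,6] S   >
  [0,5] S/PP   <
    [0,1] "heard" : N/NP
    [1,5] (S/PP)\(N/NP)   >
      [1,2] "which" : ((S/PP)\(N/NP))/NP
      [2,5] NP   >
        [2,4] NP/(NP\S)   >
          [2,3] "the" : (NP/(NP\S))/S
          [3,4] "clearly" : S
        [4,5] "dog" : NP\S
  [5,6] "map" : PP

NP/(NP\S)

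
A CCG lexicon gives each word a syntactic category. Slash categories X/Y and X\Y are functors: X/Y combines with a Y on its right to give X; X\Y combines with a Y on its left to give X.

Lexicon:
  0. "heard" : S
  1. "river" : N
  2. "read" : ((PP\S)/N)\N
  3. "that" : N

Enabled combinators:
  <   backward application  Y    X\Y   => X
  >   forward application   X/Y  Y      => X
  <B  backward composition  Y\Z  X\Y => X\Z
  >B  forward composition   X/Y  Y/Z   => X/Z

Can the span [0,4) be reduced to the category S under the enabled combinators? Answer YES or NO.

NO

S N ((PP\S)/N)\N N
CKY chart[0,4] = {PP}; S ∉ chart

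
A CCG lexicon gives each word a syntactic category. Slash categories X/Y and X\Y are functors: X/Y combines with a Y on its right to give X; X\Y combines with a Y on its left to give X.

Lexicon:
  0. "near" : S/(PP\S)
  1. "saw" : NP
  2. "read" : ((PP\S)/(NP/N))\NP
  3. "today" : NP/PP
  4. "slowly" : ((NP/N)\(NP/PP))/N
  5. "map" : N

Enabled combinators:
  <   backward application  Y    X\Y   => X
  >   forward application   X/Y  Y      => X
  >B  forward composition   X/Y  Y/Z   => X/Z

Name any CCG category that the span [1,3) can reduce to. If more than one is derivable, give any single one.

(PP\S)/(NP/N)

[0,6] S   >
  [0,1] "near" : S/(PP\S)
  [1,6] PP\S   >
    [1,3] (PP\S)/(NP/N)   <
      [1,2] "saw" : NP
      [2,3] "read" : ((PP\S)/(NP/N))\NP
    [3,6] NP/N   <
      [3,4] "today" : NP/PP
      [4,6] (NP/N)\(NP/PP)   >
        [4,5] "slowly" : ((NP/N)\(NP/PP))/N
        [5,6] "map" : N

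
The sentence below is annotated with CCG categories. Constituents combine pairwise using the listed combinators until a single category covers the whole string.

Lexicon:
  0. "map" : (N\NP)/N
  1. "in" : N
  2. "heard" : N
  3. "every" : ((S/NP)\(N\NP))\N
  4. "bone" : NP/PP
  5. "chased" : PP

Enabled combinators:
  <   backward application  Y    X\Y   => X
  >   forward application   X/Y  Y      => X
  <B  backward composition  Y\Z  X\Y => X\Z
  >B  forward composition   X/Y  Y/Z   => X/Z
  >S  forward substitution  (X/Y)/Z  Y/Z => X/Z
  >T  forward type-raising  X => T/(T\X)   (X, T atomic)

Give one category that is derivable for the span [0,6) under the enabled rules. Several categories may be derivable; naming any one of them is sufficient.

[0,6] S   >
  [0,4] S/NP   <
    [0,2] N\NP   >
      [0,1] "map" : (N\NP)/N
      [1,2] "in" : N
    [2,4] (S/NP)\(N\NP)   <
      [2,3] "heard" : N
      [3,4] "every" : ((S/NP)\(N\NP))\N
  [4,6] NP   >
    [4,5] "bone" : NP/PP
    [5,6] "chased" : PP

S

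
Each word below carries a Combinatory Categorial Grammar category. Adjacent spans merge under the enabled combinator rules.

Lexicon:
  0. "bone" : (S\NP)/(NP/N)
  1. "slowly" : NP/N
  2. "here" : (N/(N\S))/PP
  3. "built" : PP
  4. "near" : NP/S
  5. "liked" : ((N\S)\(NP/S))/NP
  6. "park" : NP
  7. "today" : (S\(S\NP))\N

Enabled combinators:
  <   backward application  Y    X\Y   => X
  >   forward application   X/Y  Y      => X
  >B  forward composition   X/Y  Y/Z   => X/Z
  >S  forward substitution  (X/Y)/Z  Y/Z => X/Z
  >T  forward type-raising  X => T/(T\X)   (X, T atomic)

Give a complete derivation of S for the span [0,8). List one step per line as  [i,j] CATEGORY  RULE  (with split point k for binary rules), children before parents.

[0,1] (S\NP)/(NP/N)  lex  "bone"
[1,2] NP/N  lex  "slowly"
[0,2] S\NP  >  k=1
[2,3] (N/(N\S))/PP  lex  "here"
[3,4] PP  lex  "built"
[2,4] N/(N\S)  >  k=3
[4,5] NP/S  lex  "near"
[5,6] ((N\S)\(NP/S))/NP  lex  "liked"
[6,7] NP  lex  "park"
[5,7] (N\S)\(NP/S)  >  k=6
[4,7] N\S  <  k=5
[2,7] N  >  k=4
[7,8] (S\(S\NP))\N  lex  "today"
[2,8] S\(S\NP)  <  k=7
[0,8] S  <  k=2

[0,8] S   <
  [0,2] S\NP   >
    [0,1] "bone" : (S\NP)/(NP/N)
    [1,2] "slowly" : NP/N
  [2,8] S\(S\NP)   <
    [2,7] N   >
      [2,4] N/(N\S)   >
        [2,3] "here" : (N/(N\S))/PP
        [3,4] "built" : PP
      [4,7] N\S   <
        [4,5] "near" : NP/S
        [5,7] (N\S)\(NP/S)   >
          [5,6] "liked" : ((N\S)\(NP/S))/NP
          [6,7] "park" : NP
    [7,8] "today" : (S\(S\NP))\N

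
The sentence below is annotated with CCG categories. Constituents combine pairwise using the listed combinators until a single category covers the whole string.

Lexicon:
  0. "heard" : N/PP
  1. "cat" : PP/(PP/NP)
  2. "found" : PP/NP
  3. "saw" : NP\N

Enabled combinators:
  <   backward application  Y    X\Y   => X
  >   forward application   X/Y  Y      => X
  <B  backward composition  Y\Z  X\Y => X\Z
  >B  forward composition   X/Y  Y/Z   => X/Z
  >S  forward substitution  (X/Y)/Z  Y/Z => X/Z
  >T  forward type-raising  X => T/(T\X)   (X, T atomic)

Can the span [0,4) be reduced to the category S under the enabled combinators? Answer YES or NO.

N/PP PP/(PP/NP) PP/NP NP\N
CKY chart[0,4] = {N/(N\NP), NP, NP/(NP\NP), PP/(PP\NP), S/(S\NP)}; S ∉ chart

NO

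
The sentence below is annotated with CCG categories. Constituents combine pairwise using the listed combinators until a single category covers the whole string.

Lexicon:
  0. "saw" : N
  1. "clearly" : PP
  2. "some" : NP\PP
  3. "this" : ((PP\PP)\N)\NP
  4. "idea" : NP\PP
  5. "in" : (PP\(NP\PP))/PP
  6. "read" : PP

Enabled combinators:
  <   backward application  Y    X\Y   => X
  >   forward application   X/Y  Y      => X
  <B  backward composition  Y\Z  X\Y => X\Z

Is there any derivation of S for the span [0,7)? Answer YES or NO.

N PP NP\PP ((PP\PP)\N)\NP NP\PP (PP\(NP\PP))/PP PP
CKY chart[0,7] = {PP}; S ∉ chart

NO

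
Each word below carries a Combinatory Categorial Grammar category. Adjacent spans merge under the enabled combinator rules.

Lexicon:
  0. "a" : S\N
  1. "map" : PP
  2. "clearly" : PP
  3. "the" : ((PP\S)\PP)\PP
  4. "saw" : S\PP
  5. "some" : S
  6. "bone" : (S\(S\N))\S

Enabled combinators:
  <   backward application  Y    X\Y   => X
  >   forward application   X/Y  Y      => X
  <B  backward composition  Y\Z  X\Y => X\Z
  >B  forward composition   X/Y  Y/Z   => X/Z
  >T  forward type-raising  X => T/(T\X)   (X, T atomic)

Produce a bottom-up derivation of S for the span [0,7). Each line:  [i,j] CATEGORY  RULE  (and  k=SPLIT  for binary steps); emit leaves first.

[0,7] S   <
  [0,5] S\N   <B
    [0,1] "a" : S\N
    [1,5] S\S   <B
      [1,4] PP\S   <
        [1,2] "map" : PP
        [2,4] (PP\S)\PP   <
          [2,3] "clearly" : PP
          [3,4] "the" : ((PP\S)\PP)\PP
      [4,5] "saw" : S\PP
  [5,7] S\(S\N)   <
    [5,6] "some" : S
    [6,7] "bone" : (S\(S\N))\S

[0,1] S\N  lex  "a"
[1,2] PP  lex  "map"
[2,3] PP  lex  "clearly"
[3,4] ((PP\S)\PP)\PP  lex  "the"
[2,4] (PP\S)\PP  <  k=3
[1,4] PP\S  <  k=2
[4,5] S\PP  lex  "saw"
[1,5] S\S  <B  k=4
[0,5] S\N  <B  k=1
[5,6] S  lex  "some"
[6,7] (S\(S\N))\S  lex  "bone"
[5,7] S\(S\N)  <  k=6
[0,7] S  <  k=5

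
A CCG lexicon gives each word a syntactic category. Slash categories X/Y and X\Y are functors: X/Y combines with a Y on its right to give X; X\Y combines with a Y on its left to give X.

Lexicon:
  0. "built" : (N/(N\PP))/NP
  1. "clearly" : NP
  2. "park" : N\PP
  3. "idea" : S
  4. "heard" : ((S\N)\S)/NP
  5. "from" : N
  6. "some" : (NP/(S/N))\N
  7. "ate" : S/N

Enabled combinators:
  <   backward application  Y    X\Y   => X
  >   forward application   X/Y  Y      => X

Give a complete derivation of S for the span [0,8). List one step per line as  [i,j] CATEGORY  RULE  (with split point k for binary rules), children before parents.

[0,8] S   <
  [0,3] N   >
    [0,2] N/(N\PP)   >
      [0,1] "built" : (N/(N\PP))/NP
      [1,2] "clearly" : NP
    [2,3] "park" : N\PP
  [3,8] S\N   <
    [3,4] "idea" : S
    [4,8] (S\N)\S   >
      [4,5] "heard" : ((S\N)\S)/NP
      [5,8] NP   >
        [5,7] NP/(S/N)   <
          [5,6] "from" : N
          [6,7] "some" : (NP/(S/N))\N
        [7,8] "ate" : S/N

[0,1] (N/(N\PP))/NP  lex  "built"
[1,2] NP  lex  "clearly"
[0,2] N/(N\PP)  >  k=1
[2,3] N\PP  lex  "park"
[0,3] N  >  k=2
[3,4] S  lex  "idea"
[4,5] ((S\N)\S)/NP  lex  "heard"
[5,6] N  lex  "from"
[6,7] (NP/(S/N))\N  lex  "some"
[5,7] NP/(S/N)  <  k=6
[7,8] S/N  lex  "ate"
[5,8] NP  >  k=7
[4,8] (S\N)\S  >  k=5
[3,8] S\N  <  k=4
[0,8] S  <  k=3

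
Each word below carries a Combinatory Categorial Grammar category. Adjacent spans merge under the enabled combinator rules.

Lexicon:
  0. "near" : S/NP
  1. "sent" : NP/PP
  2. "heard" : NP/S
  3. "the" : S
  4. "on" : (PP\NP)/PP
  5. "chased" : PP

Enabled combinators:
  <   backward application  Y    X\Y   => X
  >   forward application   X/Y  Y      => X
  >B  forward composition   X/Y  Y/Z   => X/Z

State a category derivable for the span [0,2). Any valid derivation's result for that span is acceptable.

S/PP

[0,6] S   >
  [0,2] S/PP   >B
    [0,1] "near" : S/NP
    [1,2] "sent" : NP/PP
  [2,6] PP   <
    [2,4] NP   >
      [2,3] "heard" : NP/S
      [3,4] "the" : S
    [4,6] PP\NP   >
      [4,5] "on" : (PP\NP)/PP
      [5,6] "chased" : PP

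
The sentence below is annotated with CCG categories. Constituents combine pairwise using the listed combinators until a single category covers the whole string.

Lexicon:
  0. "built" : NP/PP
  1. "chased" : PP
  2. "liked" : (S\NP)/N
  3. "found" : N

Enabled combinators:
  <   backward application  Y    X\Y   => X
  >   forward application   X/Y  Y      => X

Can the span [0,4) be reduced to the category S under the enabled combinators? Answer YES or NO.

[0,4] S   <
  [0,2] NP   >
    [0,1] "built" : NP/PP
    [1,2] "chased" : PP
  [2,4] S\NP   >
    [2,3] "liked" : (S\NP)/N
    [3,4] "found" : N

YES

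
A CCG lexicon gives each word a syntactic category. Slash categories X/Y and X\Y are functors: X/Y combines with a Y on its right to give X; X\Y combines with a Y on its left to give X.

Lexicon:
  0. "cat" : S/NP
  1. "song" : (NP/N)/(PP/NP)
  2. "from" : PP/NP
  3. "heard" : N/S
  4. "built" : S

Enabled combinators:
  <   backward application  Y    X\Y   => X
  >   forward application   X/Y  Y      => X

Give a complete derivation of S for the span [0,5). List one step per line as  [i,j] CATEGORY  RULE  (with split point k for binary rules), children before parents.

[0,5] S   >
  [0,1] "cat" : S/NP
  [1,5] NP   >
    [1,3] NP/N   >
      [1,2] "song" : (NP/N)/(PP/NP)
      [2,3] "from" : PP/NP
    [3,5] N   >
      [3,4] "heard" : N/S
      [4,5] "built" : S

[0,1] S/NP  lex  "cat"
[1,2] (NP/N)/(PP/NP)  lex  "song"
[2,3] PP/NP  lex  "from"
[1,3] NP/N  >  k=2
[3,4] N/S  lex  "heard"
[4,5] S  lex  "built"
[3,5] N  >  k=4
[1,5] NP  >  k=3
[0,5] S  >  k=1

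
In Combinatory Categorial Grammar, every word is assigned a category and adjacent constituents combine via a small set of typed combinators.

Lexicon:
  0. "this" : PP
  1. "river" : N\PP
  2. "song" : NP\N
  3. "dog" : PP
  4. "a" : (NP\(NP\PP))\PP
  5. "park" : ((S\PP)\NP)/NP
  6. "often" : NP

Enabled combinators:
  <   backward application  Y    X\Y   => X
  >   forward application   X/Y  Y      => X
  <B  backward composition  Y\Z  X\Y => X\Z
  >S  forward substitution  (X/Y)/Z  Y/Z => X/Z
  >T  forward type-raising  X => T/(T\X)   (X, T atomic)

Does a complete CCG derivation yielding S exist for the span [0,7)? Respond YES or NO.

[0,7] S   <
  [0,1] "this" : PP
  [1,7] S\PP   <
    [1,5] NP   <
      [1,3] NP\PP   <B
        [1,2] "river" : N\PP
        [2,3] "song" : NP\N
      [3,5] NP\(NP\PP)   <
        [3,4] "dog" : PP
        [4,5] "a" : (NP\(NP\PP))\PP
    [5,7] (S\PP)\NP   >
      [5,6] "park" : ((S\PP)\NP)/NP
      [6,7] "often" : NP

YES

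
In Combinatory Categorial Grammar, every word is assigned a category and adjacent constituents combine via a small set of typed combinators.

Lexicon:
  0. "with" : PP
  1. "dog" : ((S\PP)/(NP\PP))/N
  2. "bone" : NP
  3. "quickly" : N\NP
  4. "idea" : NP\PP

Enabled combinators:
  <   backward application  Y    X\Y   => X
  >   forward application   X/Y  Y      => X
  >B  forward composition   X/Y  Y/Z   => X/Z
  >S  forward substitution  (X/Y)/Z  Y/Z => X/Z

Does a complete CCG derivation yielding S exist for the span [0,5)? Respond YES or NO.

[0,5] S   <
  [0,1] "with" : PP
  [1,5] S\PP   >
    [1,4] (S\PP)/(NP\PP)   >
      [1,2] "dog" : ((S\PP)/(NP\PP))/N
      [2,4] N   <
        [2,3] "bone" : NP
        [3,4] "quickly" : N\NP
    [4,5] "idea" : NP\PP

YES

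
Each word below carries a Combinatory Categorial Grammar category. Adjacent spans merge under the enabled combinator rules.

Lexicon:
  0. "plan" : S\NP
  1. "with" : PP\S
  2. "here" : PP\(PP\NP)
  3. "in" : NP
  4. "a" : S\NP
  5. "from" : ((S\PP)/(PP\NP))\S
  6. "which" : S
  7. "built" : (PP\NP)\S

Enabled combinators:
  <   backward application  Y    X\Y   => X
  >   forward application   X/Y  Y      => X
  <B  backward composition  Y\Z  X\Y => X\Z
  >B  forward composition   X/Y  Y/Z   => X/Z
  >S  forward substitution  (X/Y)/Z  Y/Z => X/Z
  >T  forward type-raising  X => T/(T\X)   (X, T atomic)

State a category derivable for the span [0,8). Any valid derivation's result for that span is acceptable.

S

[0,8] S   <
  [0,3] PP   <
    [0,2] PP\NP   <B
      [0,1] "plan" : S\NP
      [1,2] "with" : PP\S
    [2,3] "here" : PP\(PP\NP)
  [3,8] S\PP   >
    [3,6] (S\PP)/(PP\NP)   <
      [3,5] S   >
        [3,4] S/(S\NP)   >T
          [3,4] "in" : NP
        [4,5] "a" : S\NP
      [5,6] "from" : ((S\PP)/(PP\NP))\S
    [6,8] PP\NP   <
      [6,7] "which" : S
      [7,8] "built" : (PP\NP)\S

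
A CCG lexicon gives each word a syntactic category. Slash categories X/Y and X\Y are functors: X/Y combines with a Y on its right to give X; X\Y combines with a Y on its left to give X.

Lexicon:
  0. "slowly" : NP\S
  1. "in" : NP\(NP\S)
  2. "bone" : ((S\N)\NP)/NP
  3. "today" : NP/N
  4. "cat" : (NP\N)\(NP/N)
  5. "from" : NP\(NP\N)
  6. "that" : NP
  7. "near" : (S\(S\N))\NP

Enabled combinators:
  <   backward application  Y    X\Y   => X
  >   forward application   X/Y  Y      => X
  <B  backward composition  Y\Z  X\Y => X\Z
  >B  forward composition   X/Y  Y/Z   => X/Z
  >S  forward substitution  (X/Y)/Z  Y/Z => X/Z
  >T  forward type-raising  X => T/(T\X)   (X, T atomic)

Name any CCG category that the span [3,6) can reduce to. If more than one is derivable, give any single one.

NP

[0,8] S   <
  [0,2] NP   <
    [0,1] "slowly" : NP\S
    [1,2] "in" : NP\(NP\S)
  [2,8] S\NP   <B
    [2,6] (S\N)\NP   >
      [2,3] "bone" : ((S\N)\NP)/NP
      [3,6] NP   <
        [3,5] NP\N   <
          [3,4] "today" : NP/N
          [4,5] "cat" : (NP\N)\(NP/N)
        [5,6] "from" : NP\(NP\N)
    [6,8] S\(S\N)   <
      [6,7] "that" : NP
      [7,8] "near" : (S\(S\N))\NP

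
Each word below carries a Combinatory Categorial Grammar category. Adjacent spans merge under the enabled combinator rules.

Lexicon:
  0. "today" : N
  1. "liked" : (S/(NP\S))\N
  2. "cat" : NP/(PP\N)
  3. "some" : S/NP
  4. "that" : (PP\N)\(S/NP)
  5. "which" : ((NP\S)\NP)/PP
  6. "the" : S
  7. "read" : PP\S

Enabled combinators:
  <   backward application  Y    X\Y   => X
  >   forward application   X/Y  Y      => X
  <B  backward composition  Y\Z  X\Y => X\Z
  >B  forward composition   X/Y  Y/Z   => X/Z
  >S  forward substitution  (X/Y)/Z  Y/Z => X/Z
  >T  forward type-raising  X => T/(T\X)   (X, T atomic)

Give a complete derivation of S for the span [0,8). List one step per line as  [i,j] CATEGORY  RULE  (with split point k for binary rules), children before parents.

[0,1] N  lex  "today"
[1,2] (S/(NP\S))\N  lex  "liked"
[0,2] S/(NP\S)  <  k=1
[2,3] NP/(PP\N)  lex  "cat"
[3,4] S/NP  lex  "some"
[4,5] (PP\N)\(S/NP)  lex  "that"
[3,5] PP\N  <  k=4
[2,5] NP  >  k=3
[5,6] ((NP\S)\NP)/PP  lex  "which"
[6,7] S  lex  "the"
[7,8] PP\S  lex  "read"
[6,8] PP  <  k=7
[5,8] (NP\S)\NP  >  k=6
[2,8] NP\S  <  k=5
[0,8] S  >  k=2

[0,8] S   >
  [0,2] S/(NP\S)   <
    [0,1] "today" : N
    [1,2] "liked" : (S/(NP\S))\N
  [2,8] NP\S   <
    [2,5] NP   >
      [2,3] "cat" : NP/(PP\N)
      [3,5] PP\N   <
        [3,4] "some" : S/NP
        [4,5] "that" : (PP\N)\(S/NP)
    [5,8] (NP\S)\NP   >
      [5,6] "which" : ((NP\S)\NP)/PP
      [6,8] PP   <
        [6,7] "the" : S
        [7,8] "read" : PP\S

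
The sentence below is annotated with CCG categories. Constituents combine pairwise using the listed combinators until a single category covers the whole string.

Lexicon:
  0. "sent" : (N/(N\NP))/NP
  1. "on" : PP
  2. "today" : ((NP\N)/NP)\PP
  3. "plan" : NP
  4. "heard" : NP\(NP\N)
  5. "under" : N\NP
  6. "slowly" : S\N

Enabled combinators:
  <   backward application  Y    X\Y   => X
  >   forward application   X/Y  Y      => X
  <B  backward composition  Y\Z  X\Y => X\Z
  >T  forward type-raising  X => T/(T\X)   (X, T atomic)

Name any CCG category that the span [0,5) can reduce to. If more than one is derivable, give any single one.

[0,7] S   <
  [0,6] N   >
    [0,5] N/(N\NP)   >
      [0,1] "sent" : (N/(N\NP))/NP
      [1,5] NP   <
        [1,4] NP\N   >
          [1,3] (NP\N)/NP   <
            [1,2] "on" : PP
            [2,3] "today" : ((NP\N)/NP)\PP
          [3,4] "plan" : NP
        [4,5] "heard" : NP\(NP\N)
    [5,6] "under" : N\NP
  [6,7] "slowly" : S\N

N/(N\NP)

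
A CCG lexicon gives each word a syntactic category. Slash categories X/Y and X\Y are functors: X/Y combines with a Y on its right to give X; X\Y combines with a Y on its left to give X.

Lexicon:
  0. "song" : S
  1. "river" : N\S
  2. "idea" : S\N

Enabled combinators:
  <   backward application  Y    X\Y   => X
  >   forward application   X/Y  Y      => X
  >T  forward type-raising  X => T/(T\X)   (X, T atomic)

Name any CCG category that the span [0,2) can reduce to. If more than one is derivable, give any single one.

[0,3] S   <
  [0,2] N   <
    [0,1] "song" : S
    [1,2] "river" : N\S
  [2,3] "idea" : S\N

N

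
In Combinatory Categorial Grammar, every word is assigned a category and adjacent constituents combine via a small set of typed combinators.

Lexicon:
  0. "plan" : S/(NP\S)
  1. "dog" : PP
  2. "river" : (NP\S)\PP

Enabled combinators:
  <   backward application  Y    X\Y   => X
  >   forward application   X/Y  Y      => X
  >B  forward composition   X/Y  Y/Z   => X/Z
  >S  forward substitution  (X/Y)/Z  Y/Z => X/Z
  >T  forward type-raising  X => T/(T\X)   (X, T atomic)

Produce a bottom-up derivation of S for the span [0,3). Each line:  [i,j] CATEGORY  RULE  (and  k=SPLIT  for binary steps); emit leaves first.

[0,3] S   >
  [0,1] "plan" : S/(NP\S)
  [1,3] NP\S   <
    [1,2] "dog" : PP
    [2,3] "river" : (NP\S)\PP

[0,1] S/(NP\S)  lex  "plan"
[1,2] PP  lex  "dog"
[2,3] (NP\S)\PP  lex  "river"
[1,3] NP\S  <  k=2
[0,3] S  >  k=1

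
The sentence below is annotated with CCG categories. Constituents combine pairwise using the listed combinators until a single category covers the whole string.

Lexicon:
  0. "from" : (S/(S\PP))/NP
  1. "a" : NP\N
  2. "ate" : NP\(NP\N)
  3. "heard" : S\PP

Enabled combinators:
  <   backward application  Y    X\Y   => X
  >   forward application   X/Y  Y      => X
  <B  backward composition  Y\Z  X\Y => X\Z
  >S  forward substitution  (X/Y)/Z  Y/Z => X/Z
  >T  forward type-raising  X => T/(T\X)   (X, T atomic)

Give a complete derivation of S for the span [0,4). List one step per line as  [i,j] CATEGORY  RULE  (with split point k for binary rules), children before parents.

[0,1] (S/(S\PP))/NP  lex  "from"
[1,2] NP\N  lex  "a"
[2,3] NP\(NP\N)  lex  "ate"
[1,3] NP  <  k=2
[0,3] S/(S\PP)  >  k=1
[3,4] S\PP  lex  "heard"
[0,4] S  >  k=3

[0,4] S   >
  [0,3] S/(S\PP)   >
    [0,1] "from" : (S/(S\PP))/NP
    [1,3] NP   <
      [1,2] "a" : NP\N
      [2,3] "ate" : NP\(NP\N)
  [3,4] "heard" : S\PP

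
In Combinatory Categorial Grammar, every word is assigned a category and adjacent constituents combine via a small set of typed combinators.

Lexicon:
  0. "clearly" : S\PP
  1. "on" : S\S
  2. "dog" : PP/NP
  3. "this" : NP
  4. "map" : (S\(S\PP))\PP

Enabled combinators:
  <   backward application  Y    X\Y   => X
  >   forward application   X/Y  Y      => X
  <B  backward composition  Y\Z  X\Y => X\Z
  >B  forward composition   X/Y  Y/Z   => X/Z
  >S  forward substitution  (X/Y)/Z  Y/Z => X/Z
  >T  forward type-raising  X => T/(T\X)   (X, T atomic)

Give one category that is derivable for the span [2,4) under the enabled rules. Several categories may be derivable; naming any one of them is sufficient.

PP

[0,5] S   <
  [0,2] S\PP   <B
    [0,1] "clearly" : S\PP
    [1,2] "on" : S\S
  [2,5] S\(S\PP)   <
    [2,4] PP   >
      [2,3] "dog" : PP/NP
      [3,4] "this" : NP
    [4,5] "map" : (S\(S\PP))\PP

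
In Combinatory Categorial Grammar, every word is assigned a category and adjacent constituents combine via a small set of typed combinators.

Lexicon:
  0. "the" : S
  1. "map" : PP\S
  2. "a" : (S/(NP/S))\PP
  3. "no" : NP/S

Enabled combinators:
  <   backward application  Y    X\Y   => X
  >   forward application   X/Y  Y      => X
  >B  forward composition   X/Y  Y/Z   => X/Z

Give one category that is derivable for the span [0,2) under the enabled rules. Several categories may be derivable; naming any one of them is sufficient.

[0,4] S   >
  [0,3] S/(NP/S)   <
    [0,2] PP   <
      [0,1] "the" : S
      [1,2] "map" : PP\S
    [2,3] "a" : (S/(NP/S))\PP
  [3,4] "no" : NP/S

PP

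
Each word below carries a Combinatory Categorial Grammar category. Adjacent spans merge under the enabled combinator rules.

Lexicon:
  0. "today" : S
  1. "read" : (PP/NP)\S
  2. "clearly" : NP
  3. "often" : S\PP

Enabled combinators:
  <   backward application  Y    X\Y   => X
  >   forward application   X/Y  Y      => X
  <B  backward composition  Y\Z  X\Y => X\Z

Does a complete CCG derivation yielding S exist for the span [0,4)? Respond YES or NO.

[0,4] S   <
  [0,3] PP   >
    [0,2] PP/NP   <
      [0,1] "today" : S
      [1,2] "read" : (PP/NP)\S
    [2,3] "clearly" : NP
  [3,4] "often" : S\PP

YES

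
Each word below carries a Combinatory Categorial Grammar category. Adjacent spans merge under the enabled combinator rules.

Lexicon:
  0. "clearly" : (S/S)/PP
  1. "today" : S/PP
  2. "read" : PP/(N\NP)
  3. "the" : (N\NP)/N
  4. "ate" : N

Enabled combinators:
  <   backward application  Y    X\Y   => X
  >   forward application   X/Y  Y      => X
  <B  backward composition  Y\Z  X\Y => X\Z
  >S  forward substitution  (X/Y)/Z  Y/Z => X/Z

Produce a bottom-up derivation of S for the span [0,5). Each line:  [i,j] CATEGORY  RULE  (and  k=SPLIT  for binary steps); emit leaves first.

[0,5] S   >
  [0,2] S/PP   >S
    [0,1] "clearly" : (S/S)/PP
    [1,2] "today" : S/PP
  [2,5] PP   >
    [2,3] "read" : PP/(N\NP)
    [3,5] N\NP   >
      [3,4] "the" : (N\NP)/N
      [4,5] "ate" : N

[0,1] (S/S)/PP  lex  "clearly"
[1,2] S/PP  lex  "today"
[0,2] S/PP  >S  k=1
[2,3] PP/(N\NP)  lex  "read"
[3,4] (N\NP)/N  lex  "the"
[4,5] N  lex  "ate"
[3,5] N\NP  >  k=4
[2,5] PP  >  k=3
[0,5] S  >  k=2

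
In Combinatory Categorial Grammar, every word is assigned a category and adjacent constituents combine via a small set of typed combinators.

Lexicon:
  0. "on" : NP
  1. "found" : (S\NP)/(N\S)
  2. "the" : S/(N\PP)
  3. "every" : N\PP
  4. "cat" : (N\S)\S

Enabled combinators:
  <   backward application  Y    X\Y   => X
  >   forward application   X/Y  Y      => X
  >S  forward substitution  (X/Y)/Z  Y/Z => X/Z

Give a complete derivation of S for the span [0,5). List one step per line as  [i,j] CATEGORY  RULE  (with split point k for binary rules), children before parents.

[0,5] S   <
  [0,1] "on" : NP
  [1,5] S\NP   >
    [1,2] "found" : (S\NP)/(N\S)
    [2,5] N\S   <
      [2,4] S   >
        [2,3] "the" : S/(N\PP)
        [3,4] "every" : N\PP
      [4,5] "cat" : (N\S)\S

[0,1] NP  lex  "on"
[1,2] (S\NP)/(N\S)  lex  "found"
[2,3] S/(N\PP)  lex  "the"
[3,4] N\PP  lex  "every"
[2,4] S  >  k=3
[4,5] (N\S)\S  lex  "cat"
[2,5] N\S  <  k=4
[1,5] S\NP  >  k=2
[0,5] S  <  k=1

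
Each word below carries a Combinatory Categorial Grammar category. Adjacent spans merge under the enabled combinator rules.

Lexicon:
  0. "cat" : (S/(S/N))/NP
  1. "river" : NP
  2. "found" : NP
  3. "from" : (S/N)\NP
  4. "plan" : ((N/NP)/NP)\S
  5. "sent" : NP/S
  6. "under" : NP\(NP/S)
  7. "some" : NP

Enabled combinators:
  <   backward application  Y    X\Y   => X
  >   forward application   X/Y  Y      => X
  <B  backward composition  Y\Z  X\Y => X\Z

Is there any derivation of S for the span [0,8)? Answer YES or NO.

NO

(S/(S/N))/NP NP NP (S/N)\NP ((N/NP)/NP)\S NP/S NP\(NP/S) NP
CKY chart[0,8] = {N}; S ∉ chart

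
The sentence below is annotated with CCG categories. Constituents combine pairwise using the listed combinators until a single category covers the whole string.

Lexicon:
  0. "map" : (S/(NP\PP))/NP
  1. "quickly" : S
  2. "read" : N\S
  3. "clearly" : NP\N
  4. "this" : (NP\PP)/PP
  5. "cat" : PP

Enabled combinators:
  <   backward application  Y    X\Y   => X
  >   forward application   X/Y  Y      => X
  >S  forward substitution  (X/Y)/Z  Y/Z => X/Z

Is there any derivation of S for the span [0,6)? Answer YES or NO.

YES

[0,6] S   >
  [0,4] S/(NP\PP)   >
    [0,1] "map" : (S/(NP\PP))/NP
    [1,4] NP   <
      [1,3] N   <
        [1,2] "quickly" : S
        [2,3] "read" : N\S
      [3,4] "clearly" : NP\N
  [4,6] NP\PP   >
    [4,5] "this" : (NP\PP)/PP
    [5,6] "cat" : PP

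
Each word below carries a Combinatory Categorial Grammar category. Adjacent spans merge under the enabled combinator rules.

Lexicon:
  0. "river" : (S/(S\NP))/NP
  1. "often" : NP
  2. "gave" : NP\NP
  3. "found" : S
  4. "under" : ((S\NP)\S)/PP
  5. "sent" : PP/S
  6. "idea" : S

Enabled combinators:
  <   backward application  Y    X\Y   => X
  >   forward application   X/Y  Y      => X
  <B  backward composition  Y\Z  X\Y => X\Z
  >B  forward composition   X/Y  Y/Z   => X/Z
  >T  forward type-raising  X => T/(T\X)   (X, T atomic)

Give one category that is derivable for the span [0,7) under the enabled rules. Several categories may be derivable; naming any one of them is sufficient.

[0,7] S   >
  [0,2] S/(S\NP)   >
    [0,1] "river" : (S/(S\NP))/NP
    [1,2] "often" : NP
  [2,7] S\NP   <B
    [2,3] "gave" : NP\NP
    [3,7] S\NP   <
      [3,4] "found" : S
      [4,7] (S\NP)\S   >
        [4,5] "under" : ((S\NP)\S)/PP
        [5,7] PP   >
          [5,6] "sent" : PP/S
          [6,7] "idea" : S

S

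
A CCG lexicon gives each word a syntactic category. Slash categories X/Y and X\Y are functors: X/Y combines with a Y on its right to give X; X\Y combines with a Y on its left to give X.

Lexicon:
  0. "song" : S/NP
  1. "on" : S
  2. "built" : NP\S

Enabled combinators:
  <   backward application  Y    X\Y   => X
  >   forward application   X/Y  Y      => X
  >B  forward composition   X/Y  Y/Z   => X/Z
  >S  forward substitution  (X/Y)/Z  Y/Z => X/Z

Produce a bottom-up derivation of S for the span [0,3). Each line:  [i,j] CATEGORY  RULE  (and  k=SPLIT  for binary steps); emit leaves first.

[0,1] S/NP  lex  "song"
[1,2] S  lex  "on"
[2,3] NP\S  lex  "built"
[1,3] NP  <  k=2
[0,3] S  >  k=1

[0,3] S   >
  [0,1] "song" : S/NP
  [1,3] NP   <
    [1,2] "on" : S
    [2,3] "built" : NP\S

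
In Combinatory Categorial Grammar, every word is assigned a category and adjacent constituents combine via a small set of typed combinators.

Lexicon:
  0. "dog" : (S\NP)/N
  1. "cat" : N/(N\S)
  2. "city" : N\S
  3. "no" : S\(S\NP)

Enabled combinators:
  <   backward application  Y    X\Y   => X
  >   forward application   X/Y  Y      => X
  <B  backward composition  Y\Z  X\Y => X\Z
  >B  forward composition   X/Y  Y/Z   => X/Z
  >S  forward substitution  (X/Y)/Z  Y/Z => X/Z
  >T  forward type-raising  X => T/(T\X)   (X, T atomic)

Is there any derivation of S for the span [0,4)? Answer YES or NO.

YES

[0,4] S   <
  [0,3] S\NP   >
    [0,1] "dog" : (S\NP)/N
    [1,3] N   >
      [1,2] "cat" : N/(N\S)
      [2,3] "city" : N\S
  [3,4] "no" : S\(S\NP)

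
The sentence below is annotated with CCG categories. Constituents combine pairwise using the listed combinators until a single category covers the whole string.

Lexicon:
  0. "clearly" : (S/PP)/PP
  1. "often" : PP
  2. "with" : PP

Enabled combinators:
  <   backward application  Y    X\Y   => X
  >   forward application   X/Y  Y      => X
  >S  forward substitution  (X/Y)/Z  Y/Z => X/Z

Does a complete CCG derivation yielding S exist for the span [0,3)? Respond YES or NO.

YES

[0,3] S   >
  [0,2] S/PP   >
    [0,1] "clearly" : (S/PP)/PP
    [1,2] "often" : PP
  [2,3] "with" : PP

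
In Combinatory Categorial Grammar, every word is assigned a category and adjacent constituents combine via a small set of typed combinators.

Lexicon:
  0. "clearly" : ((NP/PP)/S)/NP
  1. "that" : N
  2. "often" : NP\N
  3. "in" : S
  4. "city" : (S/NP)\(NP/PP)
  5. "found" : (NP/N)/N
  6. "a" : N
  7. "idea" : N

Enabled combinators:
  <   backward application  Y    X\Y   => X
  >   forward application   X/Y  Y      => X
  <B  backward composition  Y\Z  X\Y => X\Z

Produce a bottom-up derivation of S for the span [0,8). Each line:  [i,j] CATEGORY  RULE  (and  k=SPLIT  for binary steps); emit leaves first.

[0,1] ((NP/PP)/S)/NP  lex  "clearly"
[1,2] N  lex  "that"
[2,3] NP\N  lex  "often"
[1,3] NP  <  k=2
[0,3] (NP/PP)/S  >  k=1
[3,4] S  lex  "in"
[0,4] NP/PP  >  k=3
[4,5] (S/NP)\(NP/PP)  lex  "city"
[0,5] S/NP  <  k=4
[5,6] (NP/N)/N  lex  "found"
[6,7] N  lex  "a"
[5,7] NP/N  >  k=6
[7,8] N  lex  "idea"
[5,8] NP  >  k=7
[0,8] S  >  k=5

[0,8] S   >
  [0,5] S/NP   <
    [0,4] NP/PP   >
      [0,3] (NP/PP)/S   >
        [0,1] "clearly" : ((NP/PP)/S)/NP
        [1,3] NP   <
          [1,2] "that" : N
          [2,3] "often" : NP\N
      [3,4] "in" : S
    [4,5] "city" : (S/NP)\(NP/PP)
  [5,8] NP   >
    [5,7] NP/N   >
      [5,6] "found" : (NP/N)/N
      [6,7] "a" : N
    [7,8] "idea" : N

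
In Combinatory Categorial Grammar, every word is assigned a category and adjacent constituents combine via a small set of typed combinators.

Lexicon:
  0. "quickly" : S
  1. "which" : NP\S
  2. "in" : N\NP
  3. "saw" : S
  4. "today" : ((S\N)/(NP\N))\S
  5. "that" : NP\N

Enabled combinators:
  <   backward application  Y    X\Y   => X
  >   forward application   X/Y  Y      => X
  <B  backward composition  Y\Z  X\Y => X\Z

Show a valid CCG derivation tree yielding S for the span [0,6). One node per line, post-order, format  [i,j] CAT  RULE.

[0,6] S   <
  [0,3] N   <
    [0,2] NP   <
      [0,1] "quickly" : S
      [1,2] "which" : NP\S
    [2,3] "in" : N\NP
  [3,6] S\N   >
    [3,5] (S\N)/(NP\N)   <
      [3,4] "saw" : S
      [4,5] "today" : ((S\N)/(NP\N))\S
    [5,6] "that" : NP\N

[0,1] S  lex  "quickly"
[1,2] NP\S  lex  "which"
[0,2] NP  <  k=1
[2,3] N\NP  lex  "in"
[0,3] N  <  k=2
[3,4] S  lex  "saw"
[4,5] ((S\N)/(NP\N))\S  lex  "today"
[3,5] (S\N)/(NP\N)  <  k=4
[5,6] NP\N  lex  "that"
[3,6] S\N  >  k=5
[0,6] S  <  k=3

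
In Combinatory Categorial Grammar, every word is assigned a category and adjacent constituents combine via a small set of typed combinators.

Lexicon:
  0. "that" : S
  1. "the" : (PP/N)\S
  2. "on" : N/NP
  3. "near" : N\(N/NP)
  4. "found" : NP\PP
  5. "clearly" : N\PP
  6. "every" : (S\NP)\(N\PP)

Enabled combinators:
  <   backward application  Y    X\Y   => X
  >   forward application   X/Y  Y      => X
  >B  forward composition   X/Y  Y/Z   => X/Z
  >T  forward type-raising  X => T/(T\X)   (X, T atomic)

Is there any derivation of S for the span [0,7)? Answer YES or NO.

YES

[0,7] S   <
  [0,5] NP   <
    [0,4] PP   >
      [0,2] PP/N   <
        [0,1] "that" : S
        [1,2] "the" : (PP/N)\S
      [2,4] N   <
        [2,3] "on" : N/NP
        [3,4] "near" : N\(N/NP)
    [4,5] "found" : NP\PP
  [5,7] S\NP   <
    [5,6] "clearly" : N\PP
    [6,7] "every" : (S\NP)\(N\PP)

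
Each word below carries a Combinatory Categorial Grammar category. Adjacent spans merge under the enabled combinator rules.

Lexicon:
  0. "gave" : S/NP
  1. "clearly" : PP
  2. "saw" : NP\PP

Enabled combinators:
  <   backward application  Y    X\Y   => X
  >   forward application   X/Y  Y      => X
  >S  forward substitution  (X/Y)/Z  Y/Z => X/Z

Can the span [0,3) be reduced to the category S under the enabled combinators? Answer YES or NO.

YES

[0,3] S   >
  [0,1] "gave" : S/NP
  [1,3] NP   <
    [1,2] "clearly" : PP
    [2,3] "saw" : NP\PP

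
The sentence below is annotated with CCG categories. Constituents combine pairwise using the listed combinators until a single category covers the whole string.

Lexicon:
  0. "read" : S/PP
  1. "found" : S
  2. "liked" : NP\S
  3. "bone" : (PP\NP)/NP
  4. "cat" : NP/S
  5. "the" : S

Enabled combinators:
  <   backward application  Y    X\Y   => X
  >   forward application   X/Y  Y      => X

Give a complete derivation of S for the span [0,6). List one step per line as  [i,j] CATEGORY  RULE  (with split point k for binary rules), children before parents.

[0,6] S   >
  [0,1] "read" : S/PP
  [1,6] PP   <
    [1,3] NP   <
      [1,2] "found" : S
      [2,3] "liked" : NP\S
    [3,6] PP\NP   >
      [3,4] "bone" : (PP\NP)/NP
      [4,6] NP   >
        [4,5] "cat" : NP/S
        [5,6] "the" : S

[0,1] S/PP  lex  "read"
[1,2] S  lex  "found"
[2,3] NP\S  lex  "liked"
[1,3] NP  <  k=2
[3,4] (PP\NP)/NP  lex  "bone"
[4,5] NP/S  lex  "cat"
[5,6] S  lex  "the"
[4,6] NP  >  k=5
[3,6] PP\NP  >  k=4
[1,6] PP  <  k=3
[0,6] S  >  k=1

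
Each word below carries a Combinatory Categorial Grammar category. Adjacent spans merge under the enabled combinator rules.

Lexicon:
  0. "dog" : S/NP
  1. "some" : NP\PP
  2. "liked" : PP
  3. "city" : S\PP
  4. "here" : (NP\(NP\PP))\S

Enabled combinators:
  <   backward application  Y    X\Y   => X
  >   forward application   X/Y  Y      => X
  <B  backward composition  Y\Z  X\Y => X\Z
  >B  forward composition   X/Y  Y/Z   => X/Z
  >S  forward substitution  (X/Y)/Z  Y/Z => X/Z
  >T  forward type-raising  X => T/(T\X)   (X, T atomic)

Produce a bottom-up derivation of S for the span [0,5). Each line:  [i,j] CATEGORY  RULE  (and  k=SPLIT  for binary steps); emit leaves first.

[0,1] S/NP  lex  "dog"
[1,2] NP\PP  lex  "some"
[2,3] PP  lex  "liked"
[2,3] S/(S\PP)  >T
[3,4] S\PP  lex  "city"
[2,4] S  >  k=3
[4,5] (NP\(NP\PP))\S  lex  "here"
[2,5] NP\(NP\PP)  <  k=4
[1,5] NP  <  k=2
[0,5] S  >  k=1

[0,5] S   >
  [0,1] "dog" : S/NP
  [1,5] NP   <
    [1,2] "some" : NP\PP
    [2,5] NP\(NP\PP)   <
      [2,4] S   >
        [2,3] S/(S\PP)   >T
          [2,3] "liked" : PP
        [3,4] "city" : S\PP
      [4,5] "here" : (NP\(NP\PP))\S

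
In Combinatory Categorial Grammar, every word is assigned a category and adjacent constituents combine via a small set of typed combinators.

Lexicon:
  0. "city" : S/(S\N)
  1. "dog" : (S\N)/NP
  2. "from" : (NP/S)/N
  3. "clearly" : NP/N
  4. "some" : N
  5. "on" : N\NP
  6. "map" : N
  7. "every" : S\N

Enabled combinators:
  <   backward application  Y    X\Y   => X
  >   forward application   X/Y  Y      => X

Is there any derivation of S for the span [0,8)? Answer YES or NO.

[0,8] S   >
  [0,1] "city" : S/(S\N)
  [1,8] S\N   >
    [1,2] "dog" : (S\N)/NP
    [2,8] NP   >
      [2,6] NP/S   >
        [2,3] "from" : (NP/S)/N
        [3,6] N   <
          [3,5] NP   >
            [3,4] "clearly" : NP/N
            [4,5] "some" : N
          [5,6] "on" : N\NP
      [6,8] S   <
        [6,7] "map" : N
        [7,8] "every" : S\N

YES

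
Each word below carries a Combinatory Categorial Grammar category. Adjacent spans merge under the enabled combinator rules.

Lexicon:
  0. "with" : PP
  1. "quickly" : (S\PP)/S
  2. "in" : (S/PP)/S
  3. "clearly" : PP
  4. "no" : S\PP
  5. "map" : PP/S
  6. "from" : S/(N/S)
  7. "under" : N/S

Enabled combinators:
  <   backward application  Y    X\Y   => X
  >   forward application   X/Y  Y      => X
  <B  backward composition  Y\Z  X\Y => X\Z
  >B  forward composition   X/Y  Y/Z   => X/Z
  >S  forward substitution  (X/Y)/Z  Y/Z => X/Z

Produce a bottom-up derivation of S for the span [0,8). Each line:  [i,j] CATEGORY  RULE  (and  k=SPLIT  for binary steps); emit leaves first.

[0,1] PP  lex  "with"
[1,2] (S\PP)/S  lex  "quickly"
[2,3] (S/PP)/S  lex  "in"
[3,4] PP  lex  "clearly"
[4,5] S\PP  lex  "no"
[3,5] S  <  k=4
[2,5] S/PP  >  k=3
[5,6] PP/S  lex  "map"
[6,7] S/(N/S)  lex  "from"
[7,8] N/S  lex  "under"
[6,8] S  >  k=7
[5,8] PP  >  k=6
[2,8] S  >  k=5
[1,8] S\PP  >  k=2
[0,8] S  <  k=1

[0,8] S   <
  [0,1] "with" : PP
  [1,8] S\PP   >
    [1,2] "quickly" : (S\PP)/S
    [2,8] S   >
      [2,5] S/PP   >
        [2,3] "in" : (S/PP)/S
        [3,5] S   <
          [3,4] "clearly" : PP
          [4,5] "no" : S\PP
      [5,8] PP   >
        [5,6] "map" : PP/S
        [6,8] S   >
          [6,7] "from" : S/(N/S)
          [7,8] "under" : N/S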